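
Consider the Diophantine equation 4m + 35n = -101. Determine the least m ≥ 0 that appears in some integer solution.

gcd(35, 4) = 1.
1 divides -101, so solutions exist.
By Bézout, 4×(9) + 35×(-1) = 1.
Scale by -101/1 = -101: (m₀, n₀) = (-909, 101).
General solution: m = -909 + 35t, n = 101 - 4t for integer t.
m ≥ 0: smallest is -909 mod 35 = 1 (at t = 26), with n = -3.

1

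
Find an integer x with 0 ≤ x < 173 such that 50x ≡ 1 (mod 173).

45

gcd(173, 50):
  173 = 3·50 + 23
  50 = 2·23 + 4
  23 = 5·4 + 3
  4 = 1·3 + 1
  3 = 3·1
so gcd(173, 50) = 1.
Back-substitute for Bézout coefficients:
  1 = 4 - 1·3
  ... = 50·(45) + 173·(-13)
So 50·45 ≡ 1 (mod 173), and 45 mod 173 = 45.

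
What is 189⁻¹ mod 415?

314

gcd(415, 189) = 1  (415 = 2*189 + 37, 189 = 5*37 + 4, 37 = 9*4 + 1, 4 = 4*1).
Back-substituting, 189*(-101) + 415*(46) = 1.
So 189*-101 ≡ 1 (mod 415), and -101 mod 415 = 314.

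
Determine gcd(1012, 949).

1

gcd(1012, 949) = 1  (1012 = 1·949 + 63, 949 = 15·63 + 4, 63 = 15·4 + 3, 4 = 1·3 + 1, 3 = 3·1).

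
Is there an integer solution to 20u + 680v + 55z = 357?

gcd(680, 20):
  680 = 34*20
so gcd(680, 20) = 20.
gcd(20, 55) = 5.
5 does not divide 357 (remainder 2), so no integer solutions.

no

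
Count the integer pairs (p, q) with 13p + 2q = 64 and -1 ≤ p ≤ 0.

gcd(13, 2) = 1.
By Bézout, 13·(1) + 2·(-6) = 1.
Particular solution: (0, 32).
General solution: p = 0 + 2t, q = 32 - 13t for integer t.
-1 ≤ 0 + 2t ≤ 0 gives t ∈ [0, 0], which is 1 value.

1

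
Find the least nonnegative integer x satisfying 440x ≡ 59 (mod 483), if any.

403

gcd(483, 440) = 1  (483 = 1*440 + 43, 440 = 10*43 + 10, 43 = 4*10 + 3, 10 = 3*3 + 1, 3 = 3*1).
1 divides 59, so solutions exist.
Back-substituting, 440*(146) + 483*(-133) = 1.
So 440*(146) ≡ 1 (mod 483); multiply by 59: x ≡ 8614 (mod 483).
Smallest nonnegative: x = 8614 mod 483 = 403.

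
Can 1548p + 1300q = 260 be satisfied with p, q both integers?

gcd(1548, 1300) = 4.
4 divides 260, so integer solutions exist.

yes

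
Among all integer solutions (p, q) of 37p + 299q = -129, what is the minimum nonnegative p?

45

gcd(299, 37) = 1.
1 divides -129, so solutions exist.
By Bézout, 37*(97) + 299*(-12) = 1.
Scale by -129/1 = -129: (p₀, q₀) = (-12513, 1548).
General solution: p = -12513 + 299t, q = 1548 - 37t for integer t.
p ≥ 0: smallest is -12513 mod 299 = 45 (at t = 42), with q = -6.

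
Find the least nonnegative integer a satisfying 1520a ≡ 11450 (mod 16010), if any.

gcd(16010, 1520):
  16010 = 10*1520 + 810
  1520 = 1*810 + 710
  810 = 1*710 + 100
  710 = 7*100 + 10
  100 = 10*10
so gcd(16010, 1520) = 10.
10 divides 11450, so solutions exist.
Back-substitute for Bézout coefficients:
  10 = 710 - 7*100
  ... = 1520*(158) + 16010*(-15)
So 1520*(158) ≡ 10 (mod 16010); multiply by 1145: a ≡ 180910 (mod 1601).
Smallest nonnegative: a = 180910 mod 1601 = 1598.

1598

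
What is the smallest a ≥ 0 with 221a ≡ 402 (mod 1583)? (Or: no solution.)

gcd(1583, 221) = 1.
1 divides 402, so solutions exist.
By Bézout, 221×(-308) + 1583×(43) = 1.
So 221×(-308) ≡ 1 (mod 1583); multiply by 402: a ≡ -123816 (mod 1583).
Smallest nonnegative: a = -123816 mod 1583 = 1241.

1241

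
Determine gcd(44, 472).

gcd(472, 44) = 4  (472 = 10·44 + 32, 44 = 1·32 + 12, 32 = 2·12 + 8, 12 = 1·8 + 4, 8 = 2·4).

4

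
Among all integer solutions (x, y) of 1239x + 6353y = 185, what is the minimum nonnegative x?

gcd(6353, 1239):
  6353 = 5*1239 + 158
  1239 = 7*158 + 133
  158 = 1*133 + 25
  133 = 5*25 + 8
  25 = 3*8 + 1
  8 = 8*1
so gcd(6353, 1239) = 1.
1 divides 185, so solutions exist.
Back-substitute for Bézout coefficients:
  1 = 25 - 3*8
  ... = 1239*(-764) + 6353*(149)
Scale by 185/1 = 185: (x₀, y₀) = (-141340, 27565).
General solution: x = -141340 + 6353t, y = 27565 - 1239t for integer t.
x ≥ 0: smallest is -141340 mod 6353 = 4779 (at t = 23), with y = -932.

4779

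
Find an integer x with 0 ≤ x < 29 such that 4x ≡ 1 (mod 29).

22

gcd(29, 4) = 1  (29 = 7×4 + 1, 4 = 4×1).
Back-substituting, 4×(-7) + 29×(1) = 1.
So 4×-7 ≡ 1 (mod 29), and -7 mod 29 = 22.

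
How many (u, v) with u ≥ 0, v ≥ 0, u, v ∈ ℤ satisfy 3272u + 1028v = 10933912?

gcd(3272, 1028) = 4.
By Bézout, 3272×(-82) + 1028×(261) = 4.
One solution: (181, 10060).
General: u = 181 + 257t, v = 10060 - 818t.
u ≥ 0 ⇒ t ≥ 0; v ≥ 0 ⇒ t ≤ 12. So t ∈ [0, 12]: 13 solutions.

13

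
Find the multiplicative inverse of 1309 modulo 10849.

9813

gcd(10849, 1309):
  10849 = 8*1309 + 377
  1309 = 3*377 + 178
  377 = 2*178 + 21
  178 = 8*21 + 10
  21 = 2*10 + 1
  10 = 10*1
so gcd(10849, 1309) = 1.
Back-substitute for Bézout coefficients:
  1 = 21 - 2*10
  ... = 1309*(-1036) + 10849*(125)
So 1309*-1036 ≡ 1 (mod 10849), and -1036 mod 10849 = 9813.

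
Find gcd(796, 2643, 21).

gcd(2643, 796) = 1.
gcd(1, 21) = 1.

1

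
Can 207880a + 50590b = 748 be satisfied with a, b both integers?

no

gcd(207880, 50590) = 10  (207880 = 4·50590 + 5520, 50590 = 9·5520 + 910, 5520 = 6·910 + 60, 910 = 15·60 + 10, 60 = 6·10).
10 does not divide 748 (remainder 8), so no integer solutions.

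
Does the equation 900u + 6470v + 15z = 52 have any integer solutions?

gcd(6470, 900):
  6470 = 7*900 + 170
  900 = 5*170 + 50
  170 = 3*50 + 20
  50 = 2*20 + 10
  20 = 2*10
so gcd(6470, 900) = 10.
gcd(10, 15) = 5.
5 does not divide 52 (remainder 2), so no integer solutions.

no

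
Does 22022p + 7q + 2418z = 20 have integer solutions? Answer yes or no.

gcd(22022, 7) = 7  (22022 = 3146*7).
gcd(7, 2418) = 1.
1 divides 20, so integer solutions exist.

yes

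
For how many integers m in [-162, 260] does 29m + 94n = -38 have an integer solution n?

gcd(94, 29):
  94 = 3*29 + 7
  29 = 4*7 + 1
  7 = 7*1
so gcd(94, 29) = 1.
Back-substitute for Bézout coefficients:
  1 = 29 - 4*7
  ... = 29*(13) + 94*(-4)
Scale by -38: particular solution (-494, 152); reduce m mod 94: (70, -22).
General solution: m = 70 + 94t, n = -22 - 29t for integer t.
-162 ≤ 70 + 94t ≤ 260 gives t ∈ [-2, 2], which is 5 values.

5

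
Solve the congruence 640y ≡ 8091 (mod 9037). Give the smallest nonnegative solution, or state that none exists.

5336

gcd(9037, 640) = 1  (9037 = 14*640 + 77, 640 = 8*77 + 24, 77 = 3*24 + 5, 24 = 4*5 + 4, 5 = 1*4 + 1, 4 = 4*1).
1 divides 8091, so solutions exist.
Back-substituting, 640*(-1878) + 9037*(133) = 1.
So 640*(-1878) ≡ 1 (mod 9037); multiply by 8091: y ≡ -15194898 (mod 9037).
Smallest nonnegative: y = -15194898 mod 9037 = 5336.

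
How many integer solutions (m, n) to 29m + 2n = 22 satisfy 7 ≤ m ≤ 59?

26

gcd(29, 2) = 1  (29 = 14·2 + 1, 2 = 2·1).
Back-substituting, 29·(1) + 2·(-14) = 1.
Scale by 22: particular solution (22, -308); reduce m mod 2: (0, 11).
General solution: m = 0 + 2t, n = 11 - 29t for integer t.
7 ≤ 0 + 2t ≤ 59 gives t ∈ [4, 29], which is 26 values.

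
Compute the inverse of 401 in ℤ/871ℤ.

669

gcd(871, 401):
  871 = 2*401 + 69
  401 = 5*69 + 56
  69 = 1*56 + 13
  56 = 4*13 + 4
  13 = 3*4 + 1
  4 = 4*1
so gcd(871, 401) = 1.
Back-substitute for Bézout coefficients:
  1 = 13 - 3*4
  ... = 401*(-202) + 871*(93)
So 401*-202 ≡ 1 (mod 871), and -202 mod 871 = 669.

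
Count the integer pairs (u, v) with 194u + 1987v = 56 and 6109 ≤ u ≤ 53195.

gcd(1987, 194):
  1987 = 10×194 + 47
  194 = 4×47 + 6
  47 = 7×6 + 5
  6 = 1×5 + 1
  5 = 5×1
so gcd(1987, 194) = 1.
Back-substitute for Bézout coefficients:
  1 = 6 - 1×5
  ... = 194×(338) + 1987×(-33)
Scale by 56: particular solution (18928, -1848); reduce u mod 1987: (1045, -102).
General solution: u = 1045 + 1987t, v = -102 - 194t for integer t.
6109 ≤ 1045 + 1987t ≤ 53195 gives t ∈ [3, 26], which is 24 values.

24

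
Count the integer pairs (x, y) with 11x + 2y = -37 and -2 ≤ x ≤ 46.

gcd(11, 2) = 1  (11 = 5·2 + 1, 2 = 2·1).
Back-substituting, 11·(1) + 2·(-5) = 1.
Scale by -37: particular solution (-37, 185); reduce x mod 2: (1, -24).
General solution: x = 1 + 2t, y = -24 - 11t for integer t.
-2 ≤ 1 + 2t ≤ 46 gives t ∈ [-1, 22], which is 24 values.

24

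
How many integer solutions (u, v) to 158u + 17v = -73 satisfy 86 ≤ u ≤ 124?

2

gcd(158, 17) = 1.
By Bézout, 158·(7) + 17·(-65) = 1.
Particular solution: (16, -153).
General solution: u = 16 + 17t, v = -153 - 158t for integer t.
86 ≤ 16 + 17t ≤ 124 gives t ∈ [5, 6], which is 2 values.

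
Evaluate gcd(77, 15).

1

gcd(77, 15):
  77 = 5·15 + 2
  15 = 7·2 + 1
  2 = 2·1
so gcd(77, 15) = 1.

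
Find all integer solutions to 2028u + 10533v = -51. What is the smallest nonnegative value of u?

2654

gcd(10533, 2028) = 3.
3 divides -51, so solutions exist.
By Bézout, 2028×(670) + 10533×(-129) = 3.
Scale by -51/3 = -17: (u₀, v₀) = (-11390, 2193).
General solution: u = -11390 + 3511t, v = 2193 - 676t for integer t.
u ≥ 0: smallest is -11390 mod 3511 = 2654 (at t = 4), with v = -511.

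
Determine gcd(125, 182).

gcd(182, 125):
  182 = 1*125 + 57
  125 = 2*57 + 11
  57 = 5*11 + 2
  11 = 5*2 + 1
  2 = 2*1
so gcd(182, 125) = 1.

1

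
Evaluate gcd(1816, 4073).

gcd(4073, 1816):
  4073 = 2×1816 + 441
  1816 = 4×441 + 52
  441 = 8×52 + 25
  52 = 2×25 + 2
  25 = 12×2 + 1
  2 = 2×1
so gcd(4073, 1816) = 1.

1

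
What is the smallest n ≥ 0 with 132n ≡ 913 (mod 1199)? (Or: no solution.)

gcd(1199, 132) = 11  (1199 = 9×132 + 11, 132 = 12×11).
11 divides 913, so solutions exist.
Back-substituting, 132×(-9) + 1199×(1) = 11.
So 132×(-9) ≡ 11 (mod 1199); multiply by 83: n ≡ -747 (mod 109).
Smallest nonnegative: n = -747 mod 109 = 16.

16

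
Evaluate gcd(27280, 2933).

gcd(27280, 2933):
  27280 = 9*2933 + 883
  2933 = 3*883 + 284
  883 = 3*284 + 31
  284 = 9*31 + 5
  31 = 6*5 + 1
  5 = 5*1
so gcd(27280, 2933) = 1.

1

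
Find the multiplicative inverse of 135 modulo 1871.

gcd(1871, 135) = 1.
By Bézout, 135*(887) + 1871*(-64) = 1.
So 135*887 ≡ 1 (mod 1871), and 887 mod 1871 = 887.

887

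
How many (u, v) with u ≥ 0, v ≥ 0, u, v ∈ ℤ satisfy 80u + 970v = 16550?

2

gcd(970, 80):
  970 = 12×80 + 10
  80 = 8×10
so gcd(970, 80) = 10.
Back-substitute for Bézout coefficients:
  10 = 970 - 12×80
  ... = 80×(-12) + 970×(1)
Scale by 1655: one solution is (-19860, 1655). Reduce u mod 97: (25, 15).
General: u = 25 + 97t, v = 15 - 8t.
u ≥ 0 ⇒ t ≥ 0; v ≥ 0 ⇒ t ≤ 1. So t ∈ [0, 1]: 2 solutions.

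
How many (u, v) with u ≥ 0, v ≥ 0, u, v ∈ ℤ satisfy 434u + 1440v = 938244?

gcd(1440, 434):
  1440 = 3×434 + 138
  434 = 3×138 + 20
  138 = 6×20 + 18
  20 = 1×18 + 2
  18 = 9×2
so gcd(1440, 434) = 2.
Back-substitute for Bézout coefficients:
  2 = 20 - 1×18
  ... = 434×(73) + 1440×(-22)
Scale by 469122: one solution is (34245906, -10320684). Reduce u mod 720: (546, 487).
General: u = 546 + 720t, v = 487 - 217t.
u ≥ 0 ⇒ t ≥ 0; v ≥ 0 ⇒ t ≤ 2. So t ∈ [0, 2]: 3 solutions.

3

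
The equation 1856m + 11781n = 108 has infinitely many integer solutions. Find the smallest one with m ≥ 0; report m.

9369

gcd(11781, 1856):
  11781 = 6*1856 + 645
  1856 = 2*645 + 566
  645 = 1*566 + 79
  566 = 7*79 + 13
  79 = 6*13 + 1
  13 = 13*1
so gcd(11781, 1856) = 1.
1 divides 108, so solutions exist.
Back-substitute for Bézout coefficients:
  1 = 79 - 6*13
  ... = 1856*(-895) + 11781*(141)
Scale by 108/1 = 108: (m₀, n₀) = (-96660, 15228).
General solution: m = -96660 + 11781t, n = 15228 - 1856t for integer t.
m ≥ 0: smallest is -96660 mod 11781 = 9369 (at t = 9), with n = -1476.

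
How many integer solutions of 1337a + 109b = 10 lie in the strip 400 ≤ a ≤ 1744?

gcd(1337, 109):
  1337 = 12×109 + 29
  109 = 3×29 + 22
  29 = 1×22 + 7
  22 = 3×7 + 1
  7 = 7×1
so gcd(1337, 109) = 1.
Back-substitute for Bézout coefficients:
  1 = 22 - 3×7
  ... = 1337×(-15) + 109×(184)
Scale by 10: particular solution (-150, 1840); reduce a mod 109: (68, -834).
General solution: a = 68 + 109t, b = -834 - 1337t for integer t.
400 ≤ 68 + 109t ≤ 1744 gives t ∈ [4, 15], which is 12 values.

12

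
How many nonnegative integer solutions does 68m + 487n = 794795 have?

gcd(487, 68) = 1  (487 = 7×68 + 11, 68 = 6×11 + 2, 11 = 5×2 + 1, 2 = 2×1).
Back-substituting, 68×(-222) + 487×(31) = 1.
Scale by 794795: one solution is (-176444490, 24638645). Reduce m mod 487: (480, 1565).
General: m = 480 + 487t, n = 1565 - 68t.
m ≥ 0 ⇒ t ≥ 0; n ≥ 0 ⇒ t ≤ 23. So t ∈ [0, 23]: 24 solutions.

24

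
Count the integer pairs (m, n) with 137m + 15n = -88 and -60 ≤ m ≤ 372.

29

gcd(137, 15) = 1.
By Bézout, 137×(-7) + 15×(64) = 1.
Particular solution: (1, -15).
General solution: m = 1 + 15t, n = -15 - 137t for integer t.
-60 ≤ 1 + 15t ≤ 372 gives t ∈ [-4, 24], which is 29 values.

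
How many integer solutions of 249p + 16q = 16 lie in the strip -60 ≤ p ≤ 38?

6

gcd(249, 16) = 1  (249 = 15×16 + 9, 16 = 1×9 + 7, 9 = 1×7 + 2, 7 = 3×2 + 1, 2 = 2×1).
Back-substituting, 249×(-7) + 16×(109) = 1.
Scale by 16: particular solution (-112, 1744); reduce p mod 16: (0, 1).
General solution: p = 0 + 16t, q = 1 - 249t for integer t.
-60 ≤ 0 + 16t ≤ 38 gives t ∈ [-3, 2], which is 6 values.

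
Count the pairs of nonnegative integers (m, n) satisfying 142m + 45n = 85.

gcd(142, 45) = 1.
By Bézout, 142*(13) + 45*(-41) = 1.
One solution: (25, -77).
General: m = 25 + 45t, n = -77 - 142t.
m ≥ 0 ⇒ t ≥ 0; n ≥ 0 ⇒ t ≤ -1. So t ∈ [0, -1]: 0 solutions.

0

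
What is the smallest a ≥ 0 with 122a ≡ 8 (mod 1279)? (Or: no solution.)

42

gcd(1279, 122):
  1279 = 10*122 + 59
  122 = 2*59 + 4
  59 = 14*4 + 3
  4 = 1*3 + 1
  3 = 3*1
so gcd(1279, 122) = 1.
1 divides 8, so solutions exist.
Back-substitute for Bézout coefficients:
  1 = 4 - 1*3
  ... = 122*(325) + 1279*(-31)
So 122*(325) ≡ 1 (mod 1279); multiply by 8: a ≡ 2600 (mod 1279).
Smallest nonnegative: a = 2600 mod 1279 = 42.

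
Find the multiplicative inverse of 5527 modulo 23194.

gcd(23194, 5527) = 1  (23194 = 4×5527 + 1086, 5527 = 5×1086 + 97, 1086 = 11×97 + 19, 97 = 5×19 + 2, 19 = 9×2 + 1, 2 = 2×1).
Back-substituting, 5527×(-10999) + 23194×(2621) = 1.
So 5527×-10999 ≡ 1 (mod 23194), and -10999 mod 23194 = 12195.

12195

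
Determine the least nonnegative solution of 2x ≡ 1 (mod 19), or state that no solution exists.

gcd(19, 2):
  19 = 9·2 + 1
  2 = 2·1
so gcd(19, 2) = 1.
1 divides 1, so solutions exist.
Back-substitute for Bézout coefficients:
  1 = 19 - 9·2
  ... = 2·(-9) + 19·(1)
So 2·(-9) ≡ 1 (mod 19); multiply by 1: x ≡ -9 (mod 19).
Smallest nonnegative: x = -9 mod 19 = 10.

10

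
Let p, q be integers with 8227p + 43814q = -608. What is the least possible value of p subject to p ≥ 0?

410

gcd(43814, 8227) = 19.
19 divides -608, so solutions exist.
By Bézout, 8227×(-229) + 43814×(43) = 19.
Scale by -608/19 = -32: (p₀, q₀) = (7328, -1376).
General solution: p = 7328 + 2306t, q = -1376 - 433t for integer t.
p ≥ 0: smallest is 7328 mod 2306 = 410 (at t = -3), with q = -77.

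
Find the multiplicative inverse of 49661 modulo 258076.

gcd(258076, 49661) = 1.
By Bézout, 49661×(-18251) + 258076×(3512) = 1.
So 49661×-18251 ≡ 1 (mod 258076), and -18251 mod 258076 = 239825.

239825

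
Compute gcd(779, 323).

gcd(779, 323) = 19  (779 = 2*323 + 133, 323 = 2*133 + 57, 133 = 2*57 + 19, 57 = 3*19).

19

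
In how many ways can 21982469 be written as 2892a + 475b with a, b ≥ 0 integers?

16

gcd(2892, 475) = 1  (2892 = 6*475 + 42, 475 = 11*42 + 13, 42 = 3*13 + 3, 13 = 4*3 + 1, 3 = 3*1).
Back-substituting, 2892*(-147) + 475*(895) = 1.
Scale by 21982469: one solution is (-3231422943, 19674309755). Reduce a mod 475: (157, 45323).
General: a = 157 + 475t, b = 45323 - 2892t.
a ≥ 0 ⇒ t ≥ 0; b ≥ 0 ⇒ t ≤ 15. So t ∈ [0, 15]: 16 solutions.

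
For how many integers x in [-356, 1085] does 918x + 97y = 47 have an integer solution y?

gcd(918, 97) = 1.
By Bézout, 918×(-28) + 97×(265) = 1.
Particular solution: (42, -397).
General solution: x = 42 + 97t, y = -397 - 918t for integer t.
-356 ≤ 42 + 97t ≤ 1085 gives t ∈ [-4, 10], which is 15 values.

15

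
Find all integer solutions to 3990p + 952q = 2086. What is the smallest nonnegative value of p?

gcd(3990, 952) = 14  (3990 = 4*952 + 182, 952 = 5*182 + 42, 182 = 4*42 + 14, 42 = 3*14).
14 divides 2086, so solutions exist.
Back-substituting, 3990*(21) + 952*(-88) = 14.
Scale by 2086/14 = 149: (p₀, q₀) = (3129, -13112).
General solution: p = 3129 + 68t, q = -13112 - 285t for integer t.
p ≥ 0: smallest is 3129 mod 68 = 1 (at t = -46), with q = -2.

1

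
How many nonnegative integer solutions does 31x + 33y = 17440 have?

gcd(33, 31) = 1  (33 = 1·31 + 2, 31 = 15·2 + 1, 2 = 2·1).
Back-substituting, 31·(16) + 33·(-15) = 1.
Scale by 17440: one solution is (279040, -261600). Reduce x mod 33: (25, 505).
General: x = 25 + 33t, y = 505 - 31t.
x ≥ 0 ⇒ t ≥ 0; y ≥ 0 ⇒ t ≤ 16. So t ∈ [0, 16]: 17 solutions.

17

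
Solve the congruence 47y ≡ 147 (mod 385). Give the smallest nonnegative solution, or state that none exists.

gcd(385, 47):
  385 = 8×47 + 9
  47 = 5×9 + 2
  9 = 4×2 + 1
  2 = 2×1
so gcd(385, 47) = 1.
1 divides 147, so solutions exist.
Back-substitute for Bézout coefficients:
  1 = 9 - 4×2
  ... = 47×(-172) + 385×(21)
So 47×(-172) ≡ 1 (mod 385); multiply by 147: y ≡ -25284 (mod 385).
Smallest nonnegative: y = -25284 mod 385 = 126.

126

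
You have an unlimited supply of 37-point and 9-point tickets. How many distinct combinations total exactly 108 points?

1

Need nonnegative integers with 37j + 9k = 108.
gcd(37, 9) = 1, and 37·(1) + 9·(-4) = 1.
So (j₀, k₀) = (108, -432); general j = 108 + 9t, k = -432 - 37t.
j ≥ 0 ⇒ t ≥ -12; k ≥ 0 ⇒ t ≤ -12. That's 1 value of t.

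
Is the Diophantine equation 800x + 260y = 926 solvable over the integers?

no

gcd(800, 260):
  800 = 3·260 + 20
  260 = 13·20
so gcd(800, 260) = 20.
20 does not divide 926 (remainder 6), so no integer solutions.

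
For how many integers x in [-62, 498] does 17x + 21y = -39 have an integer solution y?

gcd(21, 17) = 1.
By Bézout, 17*(5) + 21*(-4) = 1.
Particular solution: (15, -14).
General solution: x = 15 + 21t, y = -14 - 17t for integer t.
-62 ≤ 15 + 21t ≤ 498 gives t ∈ [-3, 23], which is 27 values.

27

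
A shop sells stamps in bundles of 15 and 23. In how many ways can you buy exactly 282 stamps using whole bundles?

1

Need nonnegative integers with 15j + 23k = 282.
gcd(15, 23) = 1, and 15·(-3) + 23·(2) = 1.
So (j₀, k₀) = (-846, 564); general j = -846 + 23t, k = 564 - 15t.
j ≥ 0 ⇒ t ≥ 37; k ≥ 0 ⇒ t ≤ 37. That's 1 value of t.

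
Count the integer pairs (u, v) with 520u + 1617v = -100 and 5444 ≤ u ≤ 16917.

7

gcd(1617, 520) = 1.
By Bézout, 520×(-227) + 1617×(73) = 1.
Particular solution: (62, -20).
General solution: u = 62 + 1617t, v = -20 - 520t for integer t.
5444 ≤ 62 + 1617t ≤ 16917 gives t ∈ [4, 10], which is 7 values.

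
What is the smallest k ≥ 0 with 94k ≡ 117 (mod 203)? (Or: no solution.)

gcd(203, 94) = 1  (203 = 2·94 + 15, 94 = 6·15 + 4, 15 = 3·4 + 3, 4 = 1·3 + 1, 3 = 3·1).
1 divides 117, so solutions exist.
Back-substituting, 94·(54) + 203·(-25) = 1.
So 94·(54) ≡ 1 (mod 203); multiply by 117: k ≡ 6318 (mod 203).
Smallest nonnegative: k = 6318 mod 203 = 25.

25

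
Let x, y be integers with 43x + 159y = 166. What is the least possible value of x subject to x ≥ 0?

100

gcd(159, 43) = 1.
1 divides 166, so solutions exist.
By Bézout, 43*(37) + 159*(-10) = 1.
Scale by 166/1 = 166: (x₀, y₀) = (6142, -1660).
General solution: x = 6142 + 159t, y = -1660 - 43t for integer t.
x ≥ 0: smallest is 6142 mod 159 = 100 (at t = -38), with y = -26.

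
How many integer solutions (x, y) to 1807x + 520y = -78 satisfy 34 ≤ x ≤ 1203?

gcd(1807, 520) = 13.
By Bézout, 1807·(19) + 520·(-66) = 13.
Particular solution: (6, -21).
General solution: x = 6 + 40t, y = -21 - 139t for integer t.
34 ≤ 6 + 40t ≤ 1203 gives t ∈ [1, 29], which is 29 values.

29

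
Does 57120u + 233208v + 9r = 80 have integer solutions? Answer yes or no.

gcd(233208, 57120):
  233208 = 4*57120 + 4728
  57120 = 12*4728 + 384
  4728 = 12*384 + 120
  384 = 3*120 + 24
  120 = 5*24
so gcd(233208, 57120) = 24.
gcd(24, 9) = 3.
3 does not divide 80 (remainder 2), so no integer solutions.

no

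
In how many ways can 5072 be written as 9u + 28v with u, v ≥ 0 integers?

20

gcd(28, 9) = 1  (28 = 3·9 + 1, 9 = 9·1).
Back-substituting, 9·(-3) + 28·(1) = 1.
Scale by 5072: one solution is (-15216, 5072). Reduce u mod 28: (16, 176).
General: u = 16 + 28t, v = 176 - 9t.
u ≥ 0 ⇒ t ≥ 0; v ≥ 0 ⇒ t ≤ 19. So t ∈ [0, 19]: 20 solutions.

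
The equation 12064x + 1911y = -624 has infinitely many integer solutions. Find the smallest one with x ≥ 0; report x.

gcd(12064, 1911):
  12064 = 6*1911 + 598
  1911 = 3*598 + 117
  598 = 5*117 + 13
  117 = 9*13
so gcd(12064, 1911) = 13.
13 divides -624, so solutions exist.
Back-substitute for Bézout coefficients:
  13 = 598 - 5*117
  ... = 12064*(16) + 1911*(-101)
Scale by -624/13 = -48: (x₀, y₀) = (-768, 4848).
General solution: x = -768 + 147t, y = 4848 - 928t for integer t.
x ≥ 0: smallest is -768 mod 147 = 114 (at t = 6), with y = -720.

114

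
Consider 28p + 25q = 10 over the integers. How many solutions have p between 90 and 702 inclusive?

gcd(28, 25):
  28 = 1*25 + 3
  25 = 8*3 + 1
  3 = 3*1
so gcd(28, 25) = 1.
Back-substitute for Bézout coefficients:
  1 = 25 - 8*3
  ... = 28*(-8) + 25*(9)
Scale by 10: particular solution (-80, 90); reduce p mod 25: (20, -22).
General solution: p = 20 + 25t, q = -22 - 28t for integer t.
90 ≤ 20 + 25t ≤ 702 gives t ∈ [3, 27], which is 25 values.

25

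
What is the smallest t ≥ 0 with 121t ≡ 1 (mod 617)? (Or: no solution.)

gcd(617, 121):
  617 = 5*121 + 12
  121 = 10*12 + 1
  12 = 12*1
so gcd(617, 121) = 1.
1 divides 1, so solutions exist.
Back-substitute for Bézout coefficients:
  1 = 121 - 10*12
  ... = 121*(51) + 617*(-10)
So 121*(51) ≡ 1 (mod 617); multiply by 1: t ≡ 51 (mod 617).
Smallest nonnegative: t = 51 mod 617 = 51.

51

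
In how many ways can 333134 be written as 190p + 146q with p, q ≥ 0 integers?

gcd(190, 146):
  190 = 1·146 + 44
  146 = 3·44 + 14
  44 = 3·14 + 2
  14 = 7·2
so gcd(190, 146) = 2.
Back-substitute for Bézout coefficients:
  2 = 44 - 3·14
  ... = 190·(10) + 146·(-13)
Scale by 166567: one solution is (1665670, -2165371). Reduce p mod 73: (29, 2244).
General: p = 29 + 73t, q = 2244 - 95t.
p ≥ 0 ⇒ t ≥ 0; q ≥ 0 ⇒ t ≤ 23. So t ∈ [0, 23]: 24 solutions.

24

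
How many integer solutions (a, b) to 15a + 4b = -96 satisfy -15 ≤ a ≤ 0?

4

gcd(15, 4) = 1.
By Bézout, 15·(-1) + 4·(4) = 1.
Particular solution: (0, -24).
General solution: a = 0 + 4t, b = -24 - 15t for integer t.
-15 ≤ 0 + 4t ≤ 0 gives t ∈ [-3, 0], which is 4 values.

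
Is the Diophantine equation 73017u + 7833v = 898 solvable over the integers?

no

gcd(73017, 7833):
  73017 = 9*7833 + 2520
  7833 = 3*2520 + 273
  2520 = 9*273 + 63
  273 = 4*63 + 21
  63 = 3*21
so gcd(73017, 7833) = 21.
21 does not divide 898 (remainder 16), so no integer solutions.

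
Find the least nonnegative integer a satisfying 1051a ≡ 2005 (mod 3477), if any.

gcd(3477, 1051):
  3477 = 3*1051 + 324
  1051 = 3*324 + 79
  324 = 4*79 + 8
  79 = 9*8 + 7
  8 = 1*7 + 1
  7 = 7*1
so gcd(3477, 1051) = 1.
1 divides 2005, so solutions exist.
Back-substitute for Bézout coefficients:
  1 = 8 - 1*7
  ... = 1051*(-440) + 3477*(133)
So 1051*(-440) ≡ 1 (mod 3477); multiply by 2005: a ≡ -882200 (mod 3477).
Smallest nonnegative: a = -882200 mod 3477 = 958.

958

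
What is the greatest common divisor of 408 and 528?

gcd(528, 408) = 24  (528 = 1×408 + 120, 408 = 3×120 + 48, 120 = 2×48 + 24, 48 = 2×24).

24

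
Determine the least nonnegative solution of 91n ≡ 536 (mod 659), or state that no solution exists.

129

gcd(659, 91):
  659 = 7×91 + 22
  91 = 4×22 + 3
  22 = 7×3 + 1
  3 = 3×1
so gcd(659, 91) = 1.
1 divides 536, so solutions exist.
Back-substitute for Bézout coefficients:
  1 = 22 - 7×3
  ... = 91×(-210) + 659×(29)
So 91×(-210) ≡ 1 (mod 659); multiply by 536: n ≡ -112560 (mod 659).
Smallest nonnegative: n = -112560 mod 659 = 129.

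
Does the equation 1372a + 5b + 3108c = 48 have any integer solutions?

gcd(1372, 5) = 1  (1372 = 274×5 + 2, 5 = 2×2 + 1, 2 = 2×1).
gcd(1, 3108) = 1.
1 divides 48, so integer solutions exist.

yes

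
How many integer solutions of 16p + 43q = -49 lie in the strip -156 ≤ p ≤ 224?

gcd(43, 16) = 1.
By Bézout, 16×(-8) + 43×(3) = 1.
Particular solution: (5, -3).
General solution: p = 5 + 43t, q = -3 - 16t for integer t.
-156 ≤ 5 + 43t ≤ 224 gives t ∈ [-3, 5], which is 9 values.

9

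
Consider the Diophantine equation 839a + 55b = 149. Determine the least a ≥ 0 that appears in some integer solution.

46

gcd(839, 55) = 1  (839 = 15×55 + 14, 55 = 3×14 + 13, 14 = 1×13 + 1, 13 = 13×1).
1 divides 149, so solutions exist.
Back-substituting, 839×(4) + 55×(-61) = 1.
Scale by 149/1 = 149: (a₀, b₀) = (596, -9089).
General solution: a = 596 + 55t, b = -9089 - 839t for integer t.
a ≥ 0: smallest is 596 mod 55 = 46 (at t = -10), with b = -699.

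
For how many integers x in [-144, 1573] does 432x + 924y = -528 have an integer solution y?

23

gcd(924, 432) = 12.
By Bézout, 432*(15) + 924*(-7) = 12.
Particular solution: (33, -16).
General solution: x = 33 + 77t, y = -16 - 36t for integer t.
-144 ≤ 33 + 77t ≤ 1573 gives t ∈ [-2, 20], which is 23 values.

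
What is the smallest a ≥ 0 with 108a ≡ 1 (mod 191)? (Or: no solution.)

gcd(191, 108) = 1.
1 divides 1, so solutions exist.
By Bézout, 108×(23) + 191×(-13) = 1.
So 108×(23) ≡ 1 (mod 191); multiply by 1: a ≡ 23 (mod 191).
Smallest nonnegative: a = 23 mod 191 = 23.

23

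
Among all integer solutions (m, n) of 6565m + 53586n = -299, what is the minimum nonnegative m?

2767

gcd(53586, 6565):
  53586 = 8*6565 + 1066
  6565 = 6*1066 + 169
  1066 = 6*169 + 52
  169 = 3*52 + 13
  52 = 4*13
so gcd(53586, 6565) = 13.
13 divides -299, so solutions exist.
Back-substitute for Bézout coefficients:
  13 = 169 - 3*52
  ... = 6565*(955) + 53586*(-117)
Scale by -299/13 = -23: (m₀, n₀) = (-21965, 2691).
General solution: m = -21965 + 4122t, n = 2691 - 505t for integer t.
m ≥ 0: smallest is -21965 mod 4122 = 2767 (at t = 6), with n = -339.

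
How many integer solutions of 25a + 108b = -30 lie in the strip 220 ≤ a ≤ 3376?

29

gcd(108, 25):
  108 = 4×25 + 8
  25 = 3×8 + 1
  8 = 8×1
so gcd(108, 25) = 1.
Back-substitute for Bézout coefficients:
  1 = 25 - 3×8
  ... = 25×(13) + 108×(-3)
Scale by -30: particular solution (-390, 90); reduce a mod 108: (42, -10).
General solution: a = 42 + 108t, b = -10 - 25t for integer t.
220 ≤ 42 + 108t ≤ 3376 gives t ∈ [2, 30], which is 29 values.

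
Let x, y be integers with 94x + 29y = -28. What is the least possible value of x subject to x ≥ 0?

gcd(94, 29) = 1.
1 divides -28, so solutions exist.
By Bézout, 94×(-4) + 29×(13) = 1.
Scale by -28/1 = -28: (x₀, y₀) = (112, -364).
General solution: x = 112 + 29t, y = -364 - 94t for integer t.
x ≥ 0: smallest is 112 mod 29 = 25 (at t = -3), with y = -82.

25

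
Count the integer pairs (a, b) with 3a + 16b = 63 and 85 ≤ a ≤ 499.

26

gcd(16, 3) = 1  (16 = 5·3 + 1, 3 = 3·1).
Back-substituting, 3·(-5) + 16·(1) = 1.
Scale by 63: particular solution (-315, 63); reduce a mod 16: (5, 3).
General solution: a = 5 + 16t, b = 3 - 3t for integer t.
85 ≤ 5 + 16t ≤ 499 gives t ∈ [5, 30], which is 26 values.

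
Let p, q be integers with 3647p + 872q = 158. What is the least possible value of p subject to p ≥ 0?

gcd(3647, 872) = 1.
1 divides 158, so solutions exist.
By Bézout, 3647×(351) + 872×(-1468) = 1.
Scale by 158/1 = 158: (p₀, q₀) = (55458, -231944).
General solution: p = 55458 + 872t, q = -231944 - 3647t for integer t.
p ≥ 0: smallest is 55458 mod 872 = 522 (at t = -63), with q = -2183.

522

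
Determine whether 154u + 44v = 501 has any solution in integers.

no

gcd(154, 44) = 22  (154 = 3×44 + 22, 44 = 2×22).
22 does not divide 501 (remainder 17), so no integer solutions.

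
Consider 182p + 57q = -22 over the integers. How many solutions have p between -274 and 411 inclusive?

gcd(182, 57) = 1.
By Bézout, 182×(26) + 57×(-83) = 1.
Particular solution: (55, -176).
General solution: p = 55 + 57t, q = -176 - 182t for integer t.
-274 ≤ 55 + 57t ≤ 411 gives t ∈ [-5, 6], which is 12 values.

12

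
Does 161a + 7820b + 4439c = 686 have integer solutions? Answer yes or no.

gcd(7820, 161) = 23  (7820 = 48×161 + 92, 161 = 1×92 + 69, 92 = 1×69 + 23, 69 = 3×23).
gcd(23, 4439) = 23.
23 does not divide 686 (remainder 19), so no integer solutions.

no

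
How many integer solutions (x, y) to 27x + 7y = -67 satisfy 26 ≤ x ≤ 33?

1

gcd(27, 7) = 1  (27 = 3*7 + 6, 7 = 1*6 + 1, 6 = 6*1).
Back-substituting, 27*(-1) + 7*(4) = 1.
Scale by -67: particular solution (67, -268); reduce x mod 7: (4, -25).
General solution: x = 4 + 7t, y = -25 - 27t for integer t.
26 ≤ 4 + 7t ≤ 33 gives t ∈ [4, 4], which is 1 value.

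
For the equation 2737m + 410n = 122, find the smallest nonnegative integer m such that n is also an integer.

406

gcd(2737, 410) = 1.
1 divides 122, so solutions exist.
By Bézout, 2737×(-37) + 410×(247) = 1.
Scale by 122/1 = 122: (m₀, n₀) = (-4514, 30134).
General solution: m = -4514 + 410t, n = 30134 - 2737t for integer t.
m ≥ 0: smallest is -4514 mod 410 = 406 (at t = 12), with n = -2710.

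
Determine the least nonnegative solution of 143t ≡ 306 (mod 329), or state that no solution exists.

200

gcd(329, 143):
  329 = 2×143 + 43
  143 = 3×43 + 14
  43 = 3×14 + 1
  14 = 14×1
so gcd(329, 143) = 1.
1 divides 306, so solutions exist.
Back-substitute for Bézout coefficients:
  1 = 43 - 3×14
  ... = 143×(-23) + 329×(10)
So 143×(-23) ≡ 1 (mod 329); multiply by 306: t ≡ -7038 (mod 329).
Smallest nonnegative: t = -7038 mod 329 = 200.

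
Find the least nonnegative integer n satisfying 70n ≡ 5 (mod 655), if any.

103

gcd(655, 70):
  655 = 9·70 + 25
  70 = 2·25 + 20
  25 = 1·20 + 5
  20 = 4·5
so gcd(655, 70) = 5.
5 divides 5, so solutions exist.
Back-substitute for Bézout coefficients:
  5 = 25 - 1·20
  ... = 70·(-28) + 655·(3)
So 70·(-28) ≡ 5 (mod 655); multiply by 1: n ≡ -28 (mod 131).
Smallest nonnegative: n = -28 mod 131 = 103.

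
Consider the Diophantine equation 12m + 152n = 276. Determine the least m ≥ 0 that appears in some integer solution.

gcd(152, 12):
  152 = 12*12 + 8
  12 = 1*8 + 4
  8 = 2*4
so gcd(152, 12) = 4.
4 divides 276, so solutions exist.
Back-substitute for Bézout coefficients:
  4 = 12 - 1*8
  ... = 12*(13) + 152*(-1)
Scale by 276/4 = 69: (m₀, n₀) = (897, -69).
General solution: m = 897 + 38t, n = -69 - 3t for integer t.
m ≥ 0: smallest is 897 mod 38 = 23 (at t = -23), with n = 0.

23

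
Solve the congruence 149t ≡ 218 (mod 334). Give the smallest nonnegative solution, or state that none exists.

192

gcd(334, 149):
  334 = 2·149 + 36
  149 = 4·36 + 5
  36 = 7·5 + 1
  5 = 5·1
so gcd(334, 149) = 1.
1 divides 218, so solutions exist.
Back-substitute for Bézout coefficients:
  1 = 36 - 7·5
  ... = 149·(-65) + 334·(29)
So 149·(-65) ≡ 1 (mod 334); multiply by 218: t ≡ -14170 (mod 334).
Smallest nonnegative: t = -14170 mod 334 = 192.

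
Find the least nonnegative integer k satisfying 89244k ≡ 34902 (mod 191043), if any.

gcd(191043, 89244) = 9.
9 divides 34902, so solutions exist.
By Bézout, 89244·(-2952) + 191043·(1379) = 9.
So 89244·(-2952) ≡ 9 (mod 191043); multiply by 3878: k ≡ -11447856 (mod 21227).
Smallest nonnegative: k = -11447856 mod 21227 = 14724.

14724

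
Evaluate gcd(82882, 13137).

29

gcd(82882, 13137):
  82882 = 6·13137 + 4060
  13137 = 3·4060 + 957
  4060 = 4·957 + 232
  957 = 4·232 + 29
  232 = 8·29
so gcd(82882, 13137) = 29.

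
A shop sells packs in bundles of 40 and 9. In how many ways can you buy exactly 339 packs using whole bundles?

1

Need nonnegative integers with 40j + 9k = 339.
gcd(40, 9) = 1, and 40·(-2) + 9·(9) = 1.
So (j₀, k₀) = (-678, 3051); general j = -678 + 9t, k = 3051 - 40t.
j ≥ 0 ⇒ t ≥ 76; k ≥ 0 ⇒ t ≤ 76. That's 1 value of t.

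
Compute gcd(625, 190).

5

gcd(625, 190) = 5  (625 = 3×190 + 55, 190 = 3×55 + 25, 55 = 2×25 + 5, 25 = 5×5).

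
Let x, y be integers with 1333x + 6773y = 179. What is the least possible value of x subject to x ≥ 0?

6702

gcd(6773, 1333):
  6773 = 5*1333 + 108
  1333 = 12*108 + 37
  108 = 2*37 + 34
  37 = 1*34 + 3
  34 = 11*3 + 1
  3 = 3*1
so gcd(6773, 1333) = 1.
1 divides 179, so solutions exist.
Back-substitute for Bézout coefficients:
  1 = 34 - 11*3
  ... = 1333*(-2195) + 6773*(432)
Scale by 179/1 = 179: (x₀, y₀) = (-392905, 77328).
General solution: x = -392905 + 6773t, y = 77328 - 1333t for integer t.
x ≥ 0: smallest is -392905 mod 6773 = 6702 (at t = 59), with y = -1319.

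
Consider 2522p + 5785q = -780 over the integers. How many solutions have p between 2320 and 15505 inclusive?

gcd(5785, 2522):
  5785 = 2*2522 + 741
  2522 = 3*741 + 299
  741 = 2*299 + 143
  299 = 2*143 + 13
  143 = 11*13
so gcd(5785, 2522) = 13.
Back-substitute for Bézout coefficients:
  13 = 299 - 2*143
  ... = 2522*(39) + 5785*(-17)
Scale by -60: particular solution (-2340, 1020); reduce p mod 445: (330, -144).
General solution: p = 330 + 445t, q = -144 - 194t for integer t.
2320 ≤ 330 + 445t ≤ 15505 gives t ∈ [5, 34], which is 30 values.

30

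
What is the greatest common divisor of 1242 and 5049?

27

gcd(5049, 1242):
  5049 = 4*1242 + 81
  1242 = 15*81 + 27
  81 = 3*27
so gcd(5049, 1242) = 27.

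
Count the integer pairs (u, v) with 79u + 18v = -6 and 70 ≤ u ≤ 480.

gcd(79, 18):
  79 = 4×18 + 7
  18 = 2×7 + 4
  7 = 1×4 + 3
  4 = 1×3 + 1
  3 = 3×1
so gcd(79, 18) = 1.
Back-substitute for Bézout coefficients:
  1 = 4 - 1×3
  ... = 79×(-5) + 18×(22)
Scale by -6: particular solution (30, -132); reduce u mod 18: (12, -53).
General solution: u = 12 + 18t, v = -53 - 79t for integer t.
70 ≤ 12 + 18t ≤ 480 gives t ∈ [4, 26], which is 23 values.

23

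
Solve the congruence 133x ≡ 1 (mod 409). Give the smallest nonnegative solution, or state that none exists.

286

gcd(409, 133) = 1.
1 divides 1, so solutions exist.
By Bézout, 133*(-123) + 409*(40) = 1.
So 133*(-123) ≡ 1 (mod 409); multiply by 1: x ≡ -123 (mod 409).
Smallest nonnegative: x = -123 mod 409 = 286.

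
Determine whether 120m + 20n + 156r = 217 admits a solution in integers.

gcd(120, 20) = 20.
gcd(20, 156) = 4.
4 does not divide 217 (remainder 1), so no integer solutions.

no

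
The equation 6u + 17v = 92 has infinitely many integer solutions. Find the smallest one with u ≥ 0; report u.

4

gcd(17, 6) = 1.
1 divides 92, so solutions exist.
By Bézout, 6×(3) + 17×(-1) = 1.
Scale by 92/1 = 92: (u₀, v₀) = (276, -92).
General solution: u = 276 + 17t, v = -92 - 6t for integer t.
u ≥ 0: smallest is 276 mod 17 = 4 (at t = -16), with v = 4.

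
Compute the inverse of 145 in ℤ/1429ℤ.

gcd(1429, 145) = 1.
By Bézout, 145×(-680) + 1429×(69) = 1.
So 145×-680 ≡ 1 (mod 1429), and -680 mod 1429 = 749.

749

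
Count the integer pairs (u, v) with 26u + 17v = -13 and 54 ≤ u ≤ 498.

26

gcd(26, 17):
  26 = 1*17 + 9
  17 = 1*9 + 8
  9 = 1*8 + 1
  8 = 8*1
so gcd(26, 17) = 1.
Back-substitute for Bézout coefficients:
  1 = 9 - 1*8
  ... = 26*(2) + 17*(-3)
Scale by -13: particular solution (-26, 39); reduce u mod 17: (8, -13).
General solution: u = 8 + 17t, v = -13 - 26t for integer t.
54 ≤ 8 + 17t ≤ 498 gives t ∈ [3, 28], which is 26 values.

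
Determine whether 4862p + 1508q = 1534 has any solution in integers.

yes

gcd(4862, 1508) = 26  (4862 = 3×1508 + 338, 1508 = 4×338 + 156, 338 = 2×156 + 26, 156 = 6×26).
26 divides 1534, so integer solutions exist.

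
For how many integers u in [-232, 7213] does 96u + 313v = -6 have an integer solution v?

gcd(313, 96) = 1.
By Bézout, 96×(75) + 313×(-23) = 1.
Particular solution: (176, -54).
General solution: u = 176 + 313t, v = -54 - 96t for integer t.
-232 ≤ 176 + 313t ≤ 7213 gives t ∈ [-1, 22], which is 24 values.

24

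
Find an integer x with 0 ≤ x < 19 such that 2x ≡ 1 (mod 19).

gcd(19, 2) = 1  (19 = 9×2 + 1, 2 = 2×1).
Back-substituting, 2×(-9) + 19×(1) = 1.
So 2×-9 ≡ 1 (mod 19), and -9 mod 19 = 10.

10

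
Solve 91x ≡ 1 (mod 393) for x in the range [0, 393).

gcd(393, 91) = 1  (393 = 4·91 + 29, 91 = 3·29 + 4, 29 = 7·4 + 1, 4 = 4·1).
Back-substituting, 91·(-95) + 393·(22) = 1.
So 91·-95 ≡ 1 (mod 393), and -95 mod 393 = 298.

298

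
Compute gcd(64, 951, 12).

gcd(951, 64) = 1.
gcd(1, 12) = 1.

1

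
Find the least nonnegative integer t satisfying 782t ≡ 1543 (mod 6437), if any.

gcd(6437, 782):
  6437 = 8·782 + 181
  782 = 4·181 + 58
  181 = 3·58 + 7
  58 = 8·7 + 2
  7 = 3·2 + 1
  2 = 2·1
so gcd(6437, 782) = 1.
1 divides 1543, so solutions exist.
Back-substitute for Bézout coefficients:
  1 = 7 - 3·2
  ... = 782·(-2774) + 6437·(337)
So 782·(-2774) ≡ 1 (mod 6437); multiply by 1543: t ≡ -4280282 (mod 6437).
Smallest nonnegative: t = -4280282 mod 6437 = 323.

323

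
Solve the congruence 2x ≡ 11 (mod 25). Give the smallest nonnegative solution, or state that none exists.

gcd(25, 2) = 1.
1 divides 11, so solutions exist.
By Bézout, 2*(-12) + 25*(1) = 1.
So 2*(-12) ≡ 1 (mod 25); multiply by 11: x ≡ -132 (mod 25).
Smallest nonnegative: x = -132 mod 25 = 18.

18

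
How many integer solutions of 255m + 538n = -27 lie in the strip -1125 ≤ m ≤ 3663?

gcd(538, 255):
  538 = 2·255 + 28
  255 = 9·28 + 3
  28 = 9·3 + 1
  3 = 3·1
so gcd(538, 255) = 1.
Back-substitute for Bézout coefficients:
  1 = 28 - 9·3
  ... = 255·(-173) + 538·(82)
Scale by -27: particular solution (4671, -2214); reduce m mod 538: (367, -174).
General solution: m = 367 + 538t, n = -174 - 255t for integer t.
-1125 ≤ 367 + 538t ≤ 3663 gives t ∈ [-2, 6], which is 9 values.

9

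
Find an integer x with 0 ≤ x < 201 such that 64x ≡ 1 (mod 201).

22

gcd(201, 64) = 1  (201 = 3*64 + 9, 64 = 7*9 + 1, 9 = 9*1).
Back-substituting, 64*(22) + 201*(-7) = 1.
So 64*22 ≡ 1 (mod 201), and 22 mod 201 = 22.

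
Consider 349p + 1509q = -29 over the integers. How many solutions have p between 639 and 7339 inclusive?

gcd(1509, 349) = 1.
By Bézout, 349×(454) + 1509×(-105) = 1.
Particular solution: (415, -96).
General solution: p = 415 + 1509t, q = -96 - 349t for integer t.
639 ≤ 415 + 1509t ≤ 7339 gives t ∈ [1, 4], which is 4 values.

4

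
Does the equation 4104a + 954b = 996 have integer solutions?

no

gcd(4104, 954):
  4104 = 4·954 + 288
  954 = 3·288 + 90
  288 = 3·90 + 18
  90 = 5·18
so gcd(4104, 954) = 18.
18 does not divide 996 (remainder 6), so no integer solutions.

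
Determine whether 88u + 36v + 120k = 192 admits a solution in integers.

yes

gcd(88, 36) = 4  (88 = 2*36 + 16, 36 = 2*16 + 4, 16 = 4*4).
gcd(4, 120) = 4.
4 divides 192, so integer solutions exist.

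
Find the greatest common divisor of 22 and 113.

gcd(113, 22) = 1  (113 = 5×22 + 3, 22 = 7×3 + 1, 3 = 3×1).

1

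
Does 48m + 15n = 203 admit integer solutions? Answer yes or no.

no

gcd(48, 15) = 3  (48 = 3*15 + 3, 15 = 5*3).
3 does not divide 203 (remainder 2), so no integer solutions.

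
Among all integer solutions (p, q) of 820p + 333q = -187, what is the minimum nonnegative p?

308

gcd(820, 333) = 1.
1 divides -187, so solutions exist.
By Bézout, 820×(-80) + 333×(197) = 1.
Scale by -187/1 = -187: (p₀, q₀) = (14960, -36839).
General solution: p = 14960 + 333t, q = -36839 - 820t for integer t.
p ≥ 0: smallest is 14960 mod 333 = 308 (at t = -44), with q = -759.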